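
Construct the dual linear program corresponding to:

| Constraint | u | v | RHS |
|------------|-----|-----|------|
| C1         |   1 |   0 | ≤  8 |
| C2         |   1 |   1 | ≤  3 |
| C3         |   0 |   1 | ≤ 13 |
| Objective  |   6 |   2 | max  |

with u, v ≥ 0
Minimize: z = 8y1 + 3y2 + 13y3

Subject to:
  C1: -y1 - y2 ≤ -6
  C2: -y2 - y3 ≤ -2
  y1, y2, y3 ≥ 0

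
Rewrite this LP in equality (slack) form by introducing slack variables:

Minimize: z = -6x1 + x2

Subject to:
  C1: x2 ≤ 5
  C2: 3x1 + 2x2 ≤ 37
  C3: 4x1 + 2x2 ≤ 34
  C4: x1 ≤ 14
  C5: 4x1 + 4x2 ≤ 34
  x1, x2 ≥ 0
min z = -6x1 + x2

s.t.
  x2 + s1 = 5
  3x1 + 2x2 + s2 = 37
  4x1 + 2x2 + s3 = 34
  x1 + s4 = 14
  4x1 + 4x2 + s5 = 34
  x1, x2, s1, s2, s3, s4, s5 ≥ 0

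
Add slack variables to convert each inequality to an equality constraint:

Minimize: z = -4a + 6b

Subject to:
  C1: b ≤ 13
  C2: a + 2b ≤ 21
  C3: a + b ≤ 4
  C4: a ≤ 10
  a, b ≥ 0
min z = -4a + 6b

s.t.
  b + s1 = 13
  a + 2b + s2 = 21
  a + b + s3 = 4
  a + s4 = 10
  a, b, s1, s2, s3, s4 ≥ 0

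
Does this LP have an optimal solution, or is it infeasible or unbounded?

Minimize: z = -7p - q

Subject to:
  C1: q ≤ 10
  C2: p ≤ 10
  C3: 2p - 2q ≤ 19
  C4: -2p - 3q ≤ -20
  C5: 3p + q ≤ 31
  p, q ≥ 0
The point (10, 1) satisfies every constraint, so the LP is feasible; the constraints give p ≤ 10 and q ≤ 10, which with p, q ≥ 0 keep the feasible region inside a bounded box. A feasible, bounded LP attains a finite optimum at a vertex.

The LP has an optimal solution: (10, 1) with z = -71.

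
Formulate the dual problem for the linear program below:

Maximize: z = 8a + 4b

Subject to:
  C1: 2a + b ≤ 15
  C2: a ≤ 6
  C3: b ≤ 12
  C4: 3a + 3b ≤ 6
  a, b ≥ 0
Minimize: z = 15y1 + 6y2 + 12y3 + 6y4

Subject to:
  C1: -2y1 - y2 - 3y4 ≤ -8
  C2: -y1 - y3 - 3y4 ≤ -4
  y1, y2, y3, y4 ≥ 0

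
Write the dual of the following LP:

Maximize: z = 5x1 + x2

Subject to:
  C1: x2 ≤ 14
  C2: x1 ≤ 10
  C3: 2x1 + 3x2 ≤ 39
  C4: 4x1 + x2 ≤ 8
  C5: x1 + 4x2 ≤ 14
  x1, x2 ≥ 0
Minimize: z = 14y1 + 10y2 + 39y3 + 8y4 + 14y5

Subject to:
  C1: -y2 - 2y3 - 4y4 - y5 ≤ -5
  C2: -y1 - 3y3 - y4 - 4y5 ≤ -1
  y1, y2, y3, y4, y5 ≥ 0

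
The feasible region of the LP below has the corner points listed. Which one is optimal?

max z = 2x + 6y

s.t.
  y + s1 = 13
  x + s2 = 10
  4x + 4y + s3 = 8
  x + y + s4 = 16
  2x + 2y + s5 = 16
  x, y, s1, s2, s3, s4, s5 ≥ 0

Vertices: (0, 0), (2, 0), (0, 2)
(0, 2) with z = 12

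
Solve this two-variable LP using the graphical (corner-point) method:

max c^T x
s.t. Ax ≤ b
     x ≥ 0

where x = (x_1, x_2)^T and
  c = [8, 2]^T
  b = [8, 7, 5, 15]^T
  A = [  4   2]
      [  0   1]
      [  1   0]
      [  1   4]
x_1 = 2, x_2 = 0, z = 16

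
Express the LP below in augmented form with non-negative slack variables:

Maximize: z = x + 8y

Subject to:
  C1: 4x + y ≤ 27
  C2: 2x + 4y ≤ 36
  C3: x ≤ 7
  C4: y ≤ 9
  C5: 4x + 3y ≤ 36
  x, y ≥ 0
max z = x + 8y

s.t.
  4x + y + s1 = 27
  2x + 4y + s2 = 36
  x + s3 = 7
  y + s4 = 9
  4x + 3y + s5 = 36
  x, y, s1, s2, s3, s4, s5 ≥ 0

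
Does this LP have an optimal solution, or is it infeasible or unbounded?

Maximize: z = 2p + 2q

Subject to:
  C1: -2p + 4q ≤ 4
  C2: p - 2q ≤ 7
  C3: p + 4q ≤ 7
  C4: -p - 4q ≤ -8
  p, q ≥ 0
C3 requires p + 4q ≤ 7, while C4 (-p - 4q ≤ -8) is equivalent to p + 4q ≥ 8. Together they would need 8 ≤ p + 4q ≤ 7, which is impossible since 8 > 7. No point satisfies all constraints.

Infeasible: no point satisfies all constraints simultaneously.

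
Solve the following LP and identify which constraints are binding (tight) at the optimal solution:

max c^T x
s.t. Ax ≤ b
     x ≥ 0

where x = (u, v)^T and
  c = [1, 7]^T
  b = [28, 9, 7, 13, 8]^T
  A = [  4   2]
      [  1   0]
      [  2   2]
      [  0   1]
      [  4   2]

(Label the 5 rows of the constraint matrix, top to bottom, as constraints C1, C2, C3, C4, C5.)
Optimal: u = 0, v = 3.5
Binding: C3, u ≥ 0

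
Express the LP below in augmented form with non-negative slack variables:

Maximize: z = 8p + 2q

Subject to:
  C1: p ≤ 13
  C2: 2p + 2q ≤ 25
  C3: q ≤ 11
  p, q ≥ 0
max z = 8p + 2q

s.t.
  p + s1 = 13
  2p + 2q + s2 = 25
  q + s3 = 11
  p, q, s1, s2, s3 ≥ 0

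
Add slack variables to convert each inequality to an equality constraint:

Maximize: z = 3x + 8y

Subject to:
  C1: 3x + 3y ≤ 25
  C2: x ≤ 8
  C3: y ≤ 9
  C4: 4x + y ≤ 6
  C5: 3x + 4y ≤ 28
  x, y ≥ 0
max z = 3x + 8y

s.t.
  3x + 3y + s1 = 25
  x + s2 = 8
  y + s3 = 9
  4x + y + s4 = 6
  3x + 4y + s5 = 28
  x, y, s1, s2, s3, s4, s5 ≥ 0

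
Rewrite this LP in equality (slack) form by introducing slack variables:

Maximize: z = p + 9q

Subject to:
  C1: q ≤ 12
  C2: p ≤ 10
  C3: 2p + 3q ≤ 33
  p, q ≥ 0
max z = p + 9q

s.t.
  q + s1 = 12
  p + s2 = 10
  2p + 3q + s3 = 33
  p, q, s1, s2, s3 ≥ 0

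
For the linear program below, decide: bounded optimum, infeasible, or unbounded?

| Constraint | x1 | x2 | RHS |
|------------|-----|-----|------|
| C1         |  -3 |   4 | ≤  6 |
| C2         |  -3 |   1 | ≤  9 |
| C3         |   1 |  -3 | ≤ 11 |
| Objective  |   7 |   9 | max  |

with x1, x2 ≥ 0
Feasible point: (0, 0) satisfies every constraint, so the LP is feasible.
Direction d = (4, 3): for each constraint row a, a·d ≤ 0 —
  (-3)(4) + (4)(3) = 0 ≤ 0
  (-3)(4) + (1)(3) = -9 ≤ 0
  (1)(4) + (-3)(3) = -5 ≤ 0
and d ≥ 0, so (0, 0) + t·d stays feasible for every t ≥ 0. Along this ray z = 7x1 + 9x2 changes by 55 per unit t, so z → +∞.

The LP is unbounded; z can be made arbitrarily large.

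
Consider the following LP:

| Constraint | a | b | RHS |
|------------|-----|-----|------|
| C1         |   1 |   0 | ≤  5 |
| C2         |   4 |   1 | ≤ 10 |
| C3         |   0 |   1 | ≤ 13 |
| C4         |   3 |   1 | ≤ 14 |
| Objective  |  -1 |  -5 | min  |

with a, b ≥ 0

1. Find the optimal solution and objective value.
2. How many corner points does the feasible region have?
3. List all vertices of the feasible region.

1. a = 0, b = 10, z = -50
2. 3
3. (0, 0), (2.5, 0), (0, 10)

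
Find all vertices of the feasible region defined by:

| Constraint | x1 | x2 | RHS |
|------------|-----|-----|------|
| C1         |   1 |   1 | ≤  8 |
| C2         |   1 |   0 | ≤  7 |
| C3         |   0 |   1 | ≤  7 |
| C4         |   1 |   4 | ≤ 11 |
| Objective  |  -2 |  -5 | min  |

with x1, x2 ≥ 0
Each vertex is the intersection of two constraint boundaries that also satisfies all remaining constraints:
  x1 = 0 and x2 = 0 → (0, 0)
  x1 = 7 and x2 = 0 → (7, 0)
  x1 + x2 = 8 and x1 = 7 → (7, 1)
  x1 + 4x2 = 11 and x1 = 0 → (0, 2.75)

Vertices: (0, 0), (7, 0), (7, 1), (0, 2.75)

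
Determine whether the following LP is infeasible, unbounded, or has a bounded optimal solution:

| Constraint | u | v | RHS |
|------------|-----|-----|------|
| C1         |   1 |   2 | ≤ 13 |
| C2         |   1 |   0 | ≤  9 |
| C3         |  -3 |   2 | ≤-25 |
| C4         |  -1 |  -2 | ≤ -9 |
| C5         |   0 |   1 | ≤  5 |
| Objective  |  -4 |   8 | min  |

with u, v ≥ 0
The point (9, 0) satisfies every constraint, so the LP is feasible; the constraints give u ≤ 9 and v ≤ 5, which with u, v ≥ 0 keep the feasible region inside a bounded box. A feasible, bounded LP attains a finite optimum at a vertex.

Evaluating z = -4u + 8v at each vertex:
  (8.5, 0.25): z = -32
  (9, 0): z = -36
  (9, 1): z = -28

Feasible with finite optimum z* = -36 at (9, 0).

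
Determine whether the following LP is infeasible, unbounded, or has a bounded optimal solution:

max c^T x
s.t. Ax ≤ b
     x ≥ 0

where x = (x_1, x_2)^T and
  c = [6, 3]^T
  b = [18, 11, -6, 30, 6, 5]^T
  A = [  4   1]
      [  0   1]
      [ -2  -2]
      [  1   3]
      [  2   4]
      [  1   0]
The point (3, 0) satisfies every constraint, so the LP is feasible; the constraints give x_1 ≤ 5 and x_2 ≤ 11, which with x_1, x_2 ≥ 0 keep the feasible region inside a bounded box. A feasible, bounded LP attains a finite optimum at a vertex.

The LP has an optimal solution: (3, 0) with z = 18.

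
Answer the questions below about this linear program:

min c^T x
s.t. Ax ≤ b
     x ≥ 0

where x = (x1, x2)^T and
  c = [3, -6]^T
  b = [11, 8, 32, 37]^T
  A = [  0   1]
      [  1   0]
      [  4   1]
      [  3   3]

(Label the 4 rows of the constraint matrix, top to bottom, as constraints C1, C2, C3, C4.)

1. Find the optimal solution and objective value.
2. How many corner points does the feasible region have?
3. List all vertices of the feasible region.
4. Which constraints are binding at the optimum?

1. x1 = 0, x2 = 11, z = -66
2. 5
3. (0, 0), (8, 0), (6.556, 5.778), (1.333, 11), (0, 11)
4. C1, x1 ≥ 0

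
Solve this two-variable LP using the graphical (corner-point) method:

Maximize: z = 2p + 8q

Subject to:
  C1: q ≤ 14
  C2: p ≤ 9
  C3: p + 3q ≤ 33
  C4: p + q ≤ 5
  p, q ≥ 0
p = 0, q = 5, z = 40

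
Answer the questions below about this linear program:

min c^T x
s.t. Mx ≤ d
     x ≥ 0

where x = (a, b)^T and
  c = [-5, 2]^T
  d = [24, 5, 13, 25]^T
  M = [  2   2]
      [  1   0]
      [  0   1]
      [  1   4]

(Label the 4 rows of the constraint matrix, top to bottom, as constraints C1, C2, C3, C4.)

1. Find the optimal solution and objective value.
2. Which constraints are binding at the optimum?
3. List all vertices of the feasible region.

1. a = 5, b = 0, z = -25
2. C2, b ≥ 0
3. (0, 0), (5, 0), (5, 5), (0, 6.25)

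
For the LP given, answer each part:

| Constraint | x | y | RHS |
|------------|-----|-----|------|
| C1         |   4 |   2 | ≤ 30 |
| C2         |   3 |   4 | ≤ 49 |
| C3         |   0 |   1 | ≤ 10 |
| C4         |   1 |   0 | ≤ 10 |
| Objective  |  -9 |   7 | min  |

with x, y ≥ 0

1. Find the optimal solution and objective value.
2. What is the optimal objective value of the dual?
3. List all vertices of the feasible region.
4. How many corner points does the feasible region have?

1. x = 7.5, y = 0, z = -67.5
2. -67.5 (by strong duality, equal to the primal optimum)
3. (0, 0), (7.5, 0), (2.5, 10), (0, 10)
4. 4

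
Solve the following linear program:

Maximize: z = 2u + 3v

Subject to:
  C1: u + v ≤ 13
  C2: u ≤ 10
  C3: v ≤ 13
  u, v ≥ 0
u = 0, v = 13, z = 39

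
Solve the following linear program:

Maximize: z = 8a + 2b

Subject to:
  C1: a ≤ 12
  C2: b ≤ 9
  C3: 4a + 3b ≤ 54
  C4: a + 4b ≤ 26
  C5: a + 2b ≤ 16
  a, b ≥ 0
a = 12, b = 2, z = 100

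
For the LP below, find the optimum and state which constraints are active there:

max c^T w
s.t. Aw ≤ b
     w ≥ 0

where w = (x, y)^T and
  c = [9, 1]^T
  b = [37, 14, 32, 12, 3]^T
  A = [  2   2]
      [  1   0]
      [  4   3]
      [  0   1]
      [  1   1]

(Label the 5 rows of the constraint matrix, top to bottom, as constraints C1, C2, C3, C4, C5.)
Optimal: x = 3, y = 0
Slack at optimum:
  C1: slack = 31
  C2: slack = 11
  C3: slack = 20
  C4: slack = 12
  C5: slack = 0 (binding)
  x ≥ 0: x = 3
  y ≥ 0: y = 0 (binding)
Binding constraints: C5, y ≥ 0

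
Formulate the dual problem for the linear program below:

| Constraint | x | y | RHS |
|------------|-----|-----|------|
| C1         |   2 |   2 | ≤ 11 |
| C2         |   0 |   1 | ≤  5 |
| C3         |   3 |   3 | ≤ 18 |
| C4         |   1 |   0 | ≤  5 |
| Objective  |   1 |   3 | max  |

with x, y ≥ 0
Minimize: z = 11y1 + 5y2 + 18y3 + 5y4

Subject to:
  C1: -2y1 - 3y3 - y4 ≤ -1
  C2: -2y1 - y2 - 3y3 ≤ -3
  y1, y2, y3, y4 ≥ 0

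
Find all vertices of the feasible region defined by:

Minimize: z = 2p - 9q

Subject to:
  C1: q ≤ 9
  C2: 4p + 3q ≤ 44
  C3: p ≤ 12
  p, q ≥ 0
Each vertex is the intersection of two constraint boundaries that also satisfies all remaining constraints:
  p = 0 and q = 0 → (0, 0)
  4p + 3q = 44 and q = 0 → (11, 0)
  q = 9 and 4p + 3q = 44 → (4.25, 9)
  q = 9 and p = 0 → (0, 9)

Vertices: (0, 0), (11, 0), (4.25, 9), (0, 9)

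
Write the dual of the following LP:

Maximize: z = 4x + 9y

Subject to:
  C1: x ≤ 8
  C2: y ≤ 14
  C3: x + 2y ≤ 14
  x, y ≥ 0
Minimize: z = 8y1 + 14y2 + 14y3

Subject to:
  C1: -y1 - y3 ≤ -4
  C2: -y2 - 2y3 ≤ -9
  y1, y2, y3 ≥ 0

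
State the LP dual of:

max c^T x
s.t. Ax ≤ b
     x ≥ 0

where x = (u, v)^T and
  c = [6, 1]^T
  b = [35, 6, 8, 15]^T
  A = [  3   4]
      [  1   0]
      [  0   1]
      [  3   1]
Minimize: z = 35y1 + 6y2 + 8y3 + 15y4

Subject to:
  C1: -3y1 - y2 - 3y4 ≤ -6
  C2: -4y1 - y3 - y4 ≤ -1
  y1, y2, y3, y4 ≥ 0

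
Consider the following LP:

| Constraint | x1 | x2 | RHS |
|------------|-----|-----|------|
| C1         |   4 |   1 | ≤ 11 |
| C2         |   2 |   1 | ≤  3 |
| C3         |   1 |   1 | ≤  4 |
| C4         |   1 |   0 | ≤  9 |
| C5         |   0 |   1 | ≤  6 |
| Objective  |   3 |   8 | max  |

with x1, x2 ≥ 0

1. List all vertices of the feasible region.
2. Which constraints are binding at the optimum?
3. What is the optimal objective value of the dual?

1. (0, 0), (1.5, 0), (0, 3)
2. C2, x1 ≥ 0
3. 24 (by strong duality, equal to the primal optimum)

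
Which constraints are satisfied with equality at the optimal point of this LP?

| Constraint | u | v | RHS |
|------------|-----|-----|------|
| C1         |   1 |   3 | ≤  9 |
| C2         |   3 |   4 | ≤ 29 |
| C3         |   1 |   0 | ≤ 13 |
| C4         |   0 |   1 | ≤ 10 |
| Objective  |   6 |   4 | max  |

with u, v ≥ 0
Optimal: u = 9, v = 0
Slack at optimum:
  C1: slack = 0 (binding)
  C2: slack = 2
  C3: slack = 4
  C4: slack = 10
  u ≥ 0: u = 9
  v ≥ 0: v = 0 (binding)
Binding constraints: C1, v ≥ 0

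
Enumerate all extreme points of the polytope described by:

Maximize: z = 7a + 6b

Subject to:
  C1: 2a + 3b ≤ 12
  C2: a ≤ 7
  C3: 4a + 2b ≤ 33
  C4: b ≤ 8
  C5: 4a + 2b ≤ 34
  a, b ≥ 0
Each vertex is the intersection of two constraint boundaries that also satisfies all remaining constraints:
  a = 0 and b = 0 → (0, 0)
  2a + 3b = 12 and b = 0 → (6, 0)
  2a + 3b = 12 and a = 0 → (0, 4)

Vertices: (0, 0), (6, 0), (0, 4)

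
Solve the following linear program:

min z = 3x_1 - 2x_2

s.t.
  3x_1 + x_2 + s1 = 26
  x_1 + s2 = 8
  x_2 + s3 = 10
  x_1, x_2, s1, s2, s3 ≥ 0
Each vertex is the intersection of two constraint boundaries that also satisfies all remaining constraints:
  x_1 = 0 and x_2 = 0 → (0, 0)
  x_1 = 8 and x_2 = 0 → (8, 0)
  3x_1 + x_2 = 26 and x_1 = 8 → (8, 2)
  3x_1 + x_2 = 26 and x_2 = 10 → (5.333, 10)
  x_2 = 10 and x_1 = 0 → (0, 10)

Evaluating z = 3x_1 - 2x_2 at each vertex:
  (0, 0): z = 0
  (8, 0): z = 24
  (8, 2): z = 20
  (5.333, 10): z = -4
  (0, 10): z = -20

The minimum is at (0, 10) with z = -20.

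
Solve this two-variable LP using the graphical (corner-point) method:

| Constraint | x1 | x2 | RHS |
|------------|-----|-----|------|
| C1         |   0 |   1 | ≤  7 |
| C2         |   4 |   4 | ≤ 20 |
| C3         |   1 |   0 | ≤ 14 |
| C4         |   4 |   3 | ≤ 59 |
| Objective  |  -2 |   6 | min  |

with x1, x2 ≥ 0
Each vertex is the intersection of two constraint boundaries that also satisfies all remaining constraints:
  x1 = 0 and x2 = 0 → (0, 0)
  4x1 + 4x2 = 20 and x2 = 0 → (5, 0)
  4x1 + 4x2 = 20 and x1 = 0 → (0, 5)

Evaluating z = -2x1 + 6x2 at each vertex:
  (0, 0): z = 0
  (5, 0): z = -10
  (0, 5): z = 30

The minimum is at (5, 0) with z = -10.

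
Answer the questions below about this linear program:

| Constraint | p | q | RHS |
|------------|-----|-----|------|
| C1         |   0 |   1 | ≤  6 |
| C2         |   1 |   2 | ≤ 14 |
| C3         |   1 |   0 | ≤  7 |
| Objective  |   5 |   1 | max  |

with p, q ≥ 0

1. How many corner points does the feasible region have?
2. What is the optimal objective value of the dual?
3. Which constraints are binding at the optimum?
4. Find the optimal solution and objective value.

1. 5
2. 38.5 (by strong duality, equal to the primal optimum)
3. C2, C3
4. p = 7, q = 3.5, z = 38.5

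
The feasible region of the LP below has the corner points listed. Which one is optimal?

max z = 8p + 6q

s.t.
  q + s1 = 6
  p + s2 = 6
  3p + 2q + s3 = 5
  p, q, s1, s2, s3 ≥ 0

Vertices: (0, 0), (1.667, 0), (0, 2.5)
Evaluating z = 8p + 6q at each vertex:
  (0, 0): z = 0
  (1.667, 0): z = 13.33
  (0, 2.5): z = 15

The largest value is z = 15, attained at (0, 2.5).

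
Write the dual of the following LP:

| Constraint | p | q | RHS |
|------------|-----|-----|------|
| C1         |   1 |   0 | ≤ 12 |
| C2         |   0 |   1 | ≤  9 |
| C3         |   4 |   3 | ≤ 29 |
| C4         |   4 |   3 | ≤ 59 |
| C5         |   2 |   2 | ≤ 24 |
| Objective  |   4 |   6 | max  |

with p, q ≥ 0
Minimize: z = 12y1 + 9y2 + 29y3 + 59y4 + 24y5

Subject to:
  C1: -y1 - 4y3 - 4y4 - 2y5 ≤ -4
  C2: -y2 - 3y3 - 3y4 - 2y5 ≤ -6
  y1, y2, y3, y4, y5 ≥ 0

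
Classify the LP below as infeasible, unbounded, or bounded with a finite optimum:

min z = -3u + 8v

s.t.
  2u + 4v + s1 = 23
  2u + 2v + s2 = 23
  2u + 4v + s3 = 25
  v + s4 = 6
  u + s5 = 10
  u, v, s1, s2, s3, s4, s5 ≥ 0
The point (10, 0) satisfies every constraint, so the LP is feasible; the constraints give u ≤ 10 and v ≤ 6, which with u, v ≥ 0 keep the feasible region inside a bounded box. A feasible, bounded LP attains a finite optimum at a vertex.

Evaluating z = -3u + 8v at each vertex:
  (0, 0): z = 0
  (10, 0): z = -30
  (10, 0.75): z = -24
  (0, 5.75): z = 46

The LP has an optimal solution: (10, 0) with z = -30.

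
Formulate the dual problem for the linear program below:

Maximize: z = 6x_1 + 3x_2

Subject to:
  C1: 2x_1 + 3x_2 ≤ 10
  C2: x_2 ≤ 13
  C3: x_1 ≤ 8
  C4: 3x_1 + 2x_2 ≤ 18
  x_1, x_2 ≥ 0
Minimize: z = 10y1 + 13y2 + 8y3 + 18y4

Subject to:
  C1: -2y1 - y3 - 3y4 ≤ -6
  C2: -3y1 - y2 - 2y4 ≤ -3
  y1, y2, y3, y4 ≥ 0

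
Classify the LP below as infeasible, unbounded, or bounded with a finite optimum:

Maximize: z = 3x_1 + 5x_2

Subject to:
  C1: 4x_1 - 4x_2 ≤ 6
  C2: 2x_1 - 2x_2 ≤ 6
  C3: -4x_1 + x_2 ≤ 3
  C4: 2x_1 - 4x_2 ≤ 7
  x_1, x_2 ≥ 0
Feasible point: (0, 0) satisfies every constraint, so the LP is feasible.
Direction d = (1, 1): for each constraint row a, a·d ≤ 0 —
  (4)(1) + (-4)(1) = 0 ≤ 0
  (2)(1) + (-2)(1) = 0 ≤ 0
  (-4)(1) + (1)(1) = -3 ≤ 0
  (2)(1) + (-4)(1) = -2 ≤ 0
and d ≥ 0, so (0, 0) + t·d stays feasible for every t ≥ 0. Along this ray z = 3x_1 + 5x_2 changes by 8 per unit t, so z → +∞.

Unbounded: there is a feasible ray along which z → +∞.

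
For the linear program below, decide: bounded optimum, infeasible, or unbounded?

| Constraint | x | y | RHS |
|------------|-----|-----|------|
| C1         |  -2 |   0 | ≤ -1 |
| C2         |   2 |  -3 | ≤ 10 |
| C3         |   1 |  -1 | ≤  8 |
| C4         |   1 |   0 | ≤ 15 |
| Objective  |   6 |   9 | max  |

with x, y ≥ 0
Feasible point: (1, 0) satisfies every constraint, so the LP is feasible.
Direction d = (0, 1): for each constraint row a, a·d ≤ 0 —
  (-2)(0) + (0)(1) = 0 ≤ 0
  (2)(0) + (-3)(1) = -3 ≤ 0
  (1)(0) + (-1)(1) = -1 ≤ 0
  (1)(0) + (0)(1) = 0 ≤ 0
and d ≥ 0, so (1, 0) + t·d stays feasible for every t ≥ 0. Along this ray z = 6x + 9y changes by 9 per unit t, so z → +∞.

Unbounded — the objective can increase without bound over the feasible region.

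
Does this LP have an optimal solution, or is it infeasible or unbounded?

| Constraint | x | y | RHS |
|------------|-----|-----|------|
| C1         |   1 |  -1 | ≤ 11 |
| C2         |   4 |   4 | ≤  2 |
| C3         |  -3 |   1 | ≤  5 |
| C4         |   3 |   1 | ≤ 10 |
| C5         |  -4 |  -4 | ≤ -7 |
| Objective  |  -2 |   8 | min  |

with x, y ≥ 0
C2 requires 4x + 4y ≤ 2, while C5 (-4x - 4y ≤ -7) is equivalent to 4x + 4y ≥ 7. Together they would need 7 ≤ 4x + 4y ≤ 2, which is impossible since 7 > 2. No point satisfies all constraints.

Infeasible — the constraint set is empty.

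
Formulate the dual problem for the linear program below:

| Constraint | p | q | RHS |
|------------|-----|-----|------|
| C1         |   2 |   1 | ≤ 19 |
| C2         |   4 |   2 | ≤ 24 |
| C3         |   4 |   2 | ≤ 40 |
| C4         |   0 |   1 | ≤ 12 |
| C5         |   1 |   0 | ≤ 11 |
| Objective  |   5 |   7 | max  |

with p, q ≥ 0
Minimize: z = 19y1 + 24y2 + 40y3 + 12y4 + 11y5

Subject to:
  C1: -2y1 - 4y2 - 4y3 - y5 ≤ -5
  C2: -y1 - 2y2 - 2y3 - y4 ≤ -7
  y1, y2, y3, y4, y5 ≥ 0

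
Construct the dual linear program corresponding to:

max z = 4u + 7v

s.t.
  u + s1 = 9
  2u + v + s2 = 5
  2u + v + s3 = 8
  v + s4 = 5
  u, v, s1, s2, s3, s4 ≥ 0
Minimize: z = 9y1 + 5y2 + 8y3 + 5y4

Subject to:
  C1: -y1 - 2y2 - 2y3 ≤ -4
  C2: -y2 - y3 - y4 ≤ -7
  y1, y2, y3, y4 ≥ 0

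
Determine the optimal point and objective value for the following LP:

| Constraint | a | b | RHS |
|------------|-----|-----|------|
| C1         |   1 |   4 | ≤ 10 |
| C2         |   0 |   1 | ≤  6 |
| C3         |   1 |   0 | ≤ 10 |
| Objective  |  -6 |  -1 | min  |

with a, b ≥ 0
a = 10, b = 0, z = -60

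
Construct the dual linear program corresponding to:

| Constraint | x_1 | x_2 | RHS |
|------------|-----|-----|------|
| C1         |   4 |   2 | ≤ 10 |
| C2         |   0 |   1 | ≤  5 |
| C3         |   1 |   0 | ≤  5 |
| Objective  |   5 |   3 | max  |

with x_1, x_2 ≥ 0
Minimize: z = 10y1 + 5y2 + 5y3

Subject to:
  C1: -4y1 - y3 ≤ -5
  C2: -2y1 - y2 ≤ -3
  y1, y2, y3 ≥ 0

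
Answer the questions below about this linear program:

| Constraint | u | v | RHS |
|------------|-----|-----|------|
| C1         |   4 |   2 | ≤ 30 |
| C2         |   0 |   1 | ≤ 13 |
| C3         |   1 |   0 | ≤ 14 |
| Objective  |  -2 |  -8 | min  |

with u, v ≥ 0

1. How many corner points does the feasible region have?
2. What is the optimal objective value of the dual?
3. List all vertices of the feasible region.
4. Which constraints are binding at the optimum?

1. 4
2. -106 (by strong duality, equal to the primal optimum)
3. (0, 0), (7.5, 0), (1, 13), (0, 13)
4. C1, C2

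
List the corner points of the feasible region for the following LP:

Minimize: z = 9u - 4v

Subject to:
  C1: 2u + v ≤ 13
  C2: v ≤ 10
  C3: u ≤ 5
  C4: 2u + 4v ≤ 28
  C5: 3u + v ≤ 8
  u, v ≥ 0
Each vertex is the intersection of two constraint boundaries that also satisfies all remaining constraints:
  u = 0 and v = 0 → (0, 0)
  3u + v = 8 and v = 0 → (2.667, 0)
  2u + 4v = 28 and 3u + v = 8 → (0.4, 6.8)
  2u + 4v = 28 and u = 0 → (0, 7)

Vertices: (0, 0), (2.667, 0), (0.4, 6.8), (0, 7)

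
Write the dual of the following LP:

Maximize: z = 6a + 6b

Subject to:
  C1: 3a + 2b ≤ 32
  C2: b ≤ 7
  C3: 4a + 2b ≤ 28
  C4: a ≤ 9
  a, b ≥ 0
Minimize: z = 32y1 + 7y2 + 28y3 + 9y4

Subject to:
  C1: -3y1 - 4y3 - y4 ≤ -6
  C2: -2y1 - y2 - 2y3 ≤ -6
  y1, y2, y3, y4 ≥ 0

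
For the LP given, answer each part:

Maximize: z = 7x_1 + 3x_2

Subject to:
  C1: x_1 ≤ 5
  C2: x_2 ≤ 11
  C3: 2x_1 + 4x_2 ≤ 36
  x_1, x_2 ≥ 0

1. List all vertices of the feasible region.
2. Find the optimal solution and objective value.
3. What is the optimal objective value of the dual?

1. (0, 0), (5, 0), (5, 6.5), (0, 9)
2. x_1 = 5, x_2 = 6.5, z = 54.5
3. 54.5 (by strong duality, equal to the primal optimum)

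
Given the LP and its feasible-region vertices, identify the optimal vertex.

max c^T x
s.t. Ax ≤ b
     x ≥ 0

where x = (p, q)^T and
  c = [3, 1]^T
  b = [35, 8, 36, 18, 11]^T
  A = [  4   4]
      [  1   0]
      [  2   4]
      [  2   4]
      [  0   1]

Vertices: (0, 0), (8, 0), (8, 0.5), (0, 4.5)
Evaluating z = 3p + q at each vertex:
  (0, 0): z = 0
  (8, 0): z = 24
  (8, 0.5): z = 24.5
  (0, 4.5): z = 4.5

The largest value is z = 24.5, attained at (8, 0.5).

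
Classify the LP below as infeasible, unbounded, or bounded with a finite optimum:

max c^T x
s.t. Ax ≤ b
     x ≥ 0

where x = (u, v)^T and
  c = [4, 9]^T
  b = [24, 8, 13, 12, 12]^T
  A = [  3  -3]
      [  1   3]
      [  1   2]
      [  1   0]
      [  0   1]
The point (8, 0) satisfies every constraint, so the LP is feasible; the constraints give u ≤ 12 and v ≤ 12, which with u, v ≥ 0 keep the feasible region inside a bounded box. A feasible, bounded LP attains a finite optimum at a vertex.

Evaluating z = 4u + 9v at each vertex:
  (0, 0): z = 0
  (8, 0): z = 32
  (0, 2.667): z = 24

Bounded optimum: z* = 32 at (8, 0).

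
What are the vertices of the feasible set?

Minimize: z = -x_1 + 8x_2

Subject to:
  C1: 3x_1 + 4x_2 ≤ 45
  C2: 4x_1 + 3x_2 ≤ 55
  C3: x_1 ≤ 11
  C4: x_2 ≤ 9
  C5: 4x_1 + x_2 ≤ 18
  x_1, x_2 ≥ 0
Each vertex is the intersection of two constraint boundaries that also satisfies all remaining constraints:
  x_1 = 0 and x_2 = 0 → (0, 0)
  4x_1 + x_2 = 18 and x_2 = 0 → (4.5, 0)
  x_2 = 9 and 4x_1 + x_2 = 18 → (2.25, 9)
  x_2 = 9 and x_1 = 0 → (0, 9)

Vertices: (0, 0), (4.5, 0), (2.25, 9), (0, 9)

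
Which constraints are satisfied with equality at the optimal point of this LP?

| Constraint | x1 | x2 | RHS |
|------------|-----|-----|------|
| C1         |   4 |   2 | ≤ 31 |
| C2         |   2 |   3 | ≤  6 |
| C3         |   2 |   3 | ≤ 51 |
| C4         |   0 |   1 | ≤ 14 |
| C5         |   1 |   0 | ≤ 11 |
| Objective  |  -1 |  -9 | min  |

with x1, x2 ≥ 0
Optimal: x1 = 0, x2 = 2
Slack at optimum:
  C1: slack = 27
  C2: slack = 0 (binding)
  C3: slack = 45
  C4: slack = 12
  C5: slack = 11
  x1 ≥ 0: x1 = 0 (binding)
  x2 ≥ 0: x2 = 2
Binding constraints: C2, x1 ≥ 0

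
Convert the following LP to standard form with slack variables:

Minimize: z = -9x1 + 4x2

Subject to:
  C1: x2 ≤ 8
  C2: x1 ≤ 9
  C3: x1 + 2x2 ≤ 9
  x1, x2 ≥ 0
min z = -9x1 + 4x2

s.t.
  x2 + s1 = 8
  x1 + s2 = 9
  x1 + 2x2 + s3 = 9
  x1, x2, s1, s2, s3 ≥ 0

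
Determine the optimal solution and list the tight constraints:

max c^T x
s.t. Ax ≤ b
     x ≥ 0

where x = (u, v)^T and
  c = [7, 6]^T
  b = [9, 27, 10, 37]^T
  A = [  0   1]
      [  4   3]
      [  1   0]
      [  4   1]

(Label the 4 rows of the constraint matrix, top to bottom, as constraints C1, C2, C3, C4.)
Optimal: u = 0, v = 9
Slack at optimum:
  C1: slack = 0 (binding)
  C2: slack = 0 (binding)
  C3: slack = 10
  C4: slack = 28
  u ≥ 0: u = 0 (binding)
  v ≥ 0: v = 9
Binding constraints: C1, C2, u ≥ 0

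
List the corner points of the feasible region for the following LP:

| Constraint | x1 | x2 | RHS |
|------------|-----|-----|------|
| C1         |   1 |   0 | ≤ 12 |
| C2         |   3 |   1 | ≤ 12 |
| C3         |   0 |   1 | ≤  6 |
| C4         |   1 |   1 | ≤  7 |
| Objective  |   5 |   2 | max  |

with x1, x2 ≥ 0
Each vertex is the intersection of two constraint boundaries that also satisfies all remaining constraints:
  x1 = 0 and x2 = 0 → (0, 0)
  3x1 + x2 = 12 and x2 = 0 → (4, 0)
  3x1 + x2 = 12 and x1 + x2 = 7 → (2.5, 4.5)
  x2 = 6 and x1 + x2 = 7 → (1, 6)
  x2 = 6 and x1 = 0 → (0, 6)

Vertices: (0, 0), (4, 0), (2.5, 4.5), (1, 6), (0, 6)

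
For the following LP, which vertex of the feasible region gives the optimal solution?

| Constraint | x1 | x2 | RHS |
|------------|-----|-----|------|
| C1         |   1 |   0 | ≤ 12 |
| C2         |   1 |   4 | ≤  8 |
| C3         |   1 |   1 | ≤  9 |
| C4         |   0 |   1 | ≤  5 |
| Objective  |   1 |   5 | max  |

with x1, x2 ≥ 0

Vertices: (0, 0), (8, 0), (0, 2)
Evaluating z = x1 + 5x2 at each vertex:
  (0, 0): z = 0
  (8, 0): z = 8
  (0, 2): z = 10

The largest value is z = 10, attained at (0, 2).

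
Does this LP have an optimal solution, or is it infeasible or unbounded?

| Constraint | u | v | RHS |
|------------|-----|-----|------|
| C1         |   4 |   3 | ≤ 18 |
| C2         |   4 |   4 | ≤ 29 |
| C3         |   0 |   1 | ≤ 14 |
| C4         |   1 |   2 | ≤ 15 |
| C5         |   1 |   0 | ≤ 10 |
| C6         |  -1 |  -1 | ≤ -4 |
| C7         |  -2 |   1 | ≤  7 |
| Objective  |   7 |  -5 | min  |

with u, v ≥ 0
The point (0, 6) satisfies every constraint, so the LP is feasible; the constraints give u ≤ 10 and v ≤ 14, which with u, v ≥ 0 keep the feasible region inside a bounded box. A feasible, bounded LP attains a finite optimum at a vertex.

Feasible with finite optimum z* = -30 at (0, 6).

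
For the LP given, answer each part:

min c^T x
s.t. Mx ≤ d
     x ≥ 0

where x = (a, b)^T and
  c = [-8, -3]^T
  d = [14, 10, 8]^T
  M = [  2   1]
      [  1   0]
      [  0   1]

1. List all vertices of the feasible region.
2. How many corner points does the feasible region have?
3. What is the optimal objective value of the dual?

1. (0, 0), (7, 0), (3, 8), (0, 8)
2. 4
3. -56 (by strong duality, equal to the primal optimum)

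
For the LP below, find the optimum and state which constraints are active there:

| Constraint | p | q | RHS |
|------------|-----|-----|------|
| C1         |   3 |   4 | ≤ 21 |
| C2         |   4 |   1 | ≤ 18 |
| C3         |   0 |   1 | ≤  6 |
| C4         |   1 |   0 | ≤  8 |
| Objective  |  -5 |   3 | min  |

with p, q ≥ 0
Optimal: p = 4.5, q = 0
Slack at optimum:
  C1: slack = 7.5
  C2: slack = 0 (binding)
  C3: slack = 6
  C4: slack = 3.5
  p ≥ 0: p = 4.5
  q ≥ 0: q = 0 (binding)
Binding constraints: C2, q ≥ 0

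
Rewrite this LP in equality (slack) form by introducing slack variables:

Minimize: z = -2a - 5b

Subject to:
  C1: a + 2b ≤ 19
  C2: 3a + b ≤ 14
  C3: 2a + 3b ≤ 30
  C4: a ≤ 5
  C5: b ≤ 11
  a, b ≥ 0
min z = -2a - 5b

s.t.
  a + 2b + s1 = 19
  3a + b + s2 = 14
  2a + 3b + s3 = 30
  a + s4 = 5
  b + s5 = 11
  a, b, s1, s2, s3, s4, s5 ≥ 0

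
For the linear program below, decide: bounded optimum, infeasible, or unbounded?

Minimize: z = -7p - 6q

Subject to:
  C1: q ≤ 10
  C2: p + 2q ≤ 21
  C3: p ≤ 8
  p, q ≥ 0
The point (8, 6.5) satisfies every constraint, so the LP is feasible; the constraints give p ≤ 8 and q ≤ 10, which with p, q ≥ 0 keep the feasible region inside a bounded box. A feasible, bounded LP attains a finite optimum at a vertex.

Evaluating z = -7p - 6q at each vertex:
  (0, 0): z = 0
  (8, 0): z = -56
  (8, 6.5): z = -95
  (1, 10): z = -67
  (0, 10): z = -60

Feasible with finite optimum z* = -95 at (8, 6.5).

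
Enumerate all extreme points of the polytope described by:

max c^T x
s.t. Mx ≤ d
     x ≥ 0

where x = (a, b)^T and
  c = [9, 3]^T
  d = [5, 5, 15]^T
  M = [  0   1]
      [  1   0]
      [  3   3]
Each vertex is the intersection of two constraint boundaries that also satisfies all remaining constraints:
  a = 0 and b = 0 → (0, 0)
  a = 5 and 3a + 3b = 15 → (5, 0)
  b = 5 and 3a + 3b = 15 → (0, 5)

Vertices: (0, 0), (5, 0), (0, 5)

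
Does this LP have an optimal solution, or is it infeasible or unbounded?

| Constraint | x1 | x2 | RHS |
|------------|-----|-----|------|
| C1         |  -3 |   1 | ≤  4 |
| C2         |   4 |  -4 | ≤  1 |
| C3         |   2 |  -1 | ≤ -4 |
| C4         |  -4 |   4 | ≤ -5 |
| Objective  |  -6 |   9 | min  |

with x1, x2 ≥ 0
C2 requires 4x1 - 4x2 ≤ 1, while C4 (-4x1 + 4x2 ≤ -5) is equivalent to 4x1 - 4x2 ≥ 5. Together they would need 5 ≤ 4x1 - 4x2 ≤ 1, which is impossible since 5 > 1. No point satisfies all constraints.

Infeasible — the constraint set is empty.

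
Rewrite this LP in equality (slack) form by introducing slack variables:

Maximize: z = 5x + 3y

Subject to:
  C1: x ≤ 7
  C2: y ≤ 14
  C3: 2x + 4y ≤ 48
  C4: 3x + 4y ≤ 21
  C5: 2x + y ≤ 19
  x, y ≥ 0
max z = 5x + 3y

s.t.
  x + s1 = 7
  y + s2 = 14
  2x + 4y + s3 = 48
  3x + 4y + s4 = 21
  2x + y + s5 = 19
  x, y, s1, s2, s3, s4, s5 ≥ 0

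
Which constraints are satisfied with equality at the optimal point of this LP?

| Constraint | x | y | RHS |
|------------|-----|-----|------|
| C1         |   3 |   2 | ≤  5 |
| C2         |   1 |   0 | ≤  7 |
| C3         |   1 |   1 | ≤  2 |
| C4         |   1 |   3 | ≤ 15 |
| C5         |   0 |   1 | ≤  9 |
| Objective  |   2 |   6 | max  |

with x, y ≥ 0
Optimal: x = 0, y = 2
Binding: C3, x ≥ 0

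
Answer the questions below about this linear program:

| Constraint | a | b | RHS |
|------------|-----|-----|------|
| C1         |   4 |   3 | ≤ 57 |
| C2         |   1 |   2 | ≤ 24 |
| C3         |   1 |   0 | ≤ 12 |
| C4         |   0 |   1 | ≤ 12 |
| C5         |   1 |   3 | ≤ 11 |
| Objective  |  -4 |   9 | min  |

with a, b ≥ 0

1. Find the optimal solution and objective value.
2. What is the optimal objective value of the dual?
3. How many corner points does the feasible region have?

1. a = 11, b = 0, z = -44
2. -44 (by strong duality, equal to the primal optimum)
3. 3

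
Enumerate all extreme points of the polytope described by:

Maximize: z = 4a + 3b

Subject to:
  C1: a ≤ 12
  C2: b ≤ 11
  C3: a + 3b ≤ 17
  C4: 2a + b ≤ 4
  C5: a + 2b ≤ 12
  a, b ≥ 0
Each vertex is the intersection of two constraint boundaries that also satisfies all remaining constraints:
  a = 0 and b = 0 → (0, 0)
  2a + b = 4 and b = 0 → (2, 0)
  2a + b = 4 and a = 0 → (0, 4)

Vertices: (0, 0), (2, 0), (0, 4)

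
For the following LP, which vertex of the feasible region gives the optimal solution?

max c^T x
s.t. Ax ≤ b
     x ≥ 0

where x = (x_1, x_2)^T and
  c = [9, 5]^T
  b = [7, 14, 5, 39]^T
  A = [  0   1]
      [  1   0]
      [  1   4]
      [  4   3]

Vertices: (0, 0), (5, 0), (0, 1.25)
Evaluating z = 9x_1 + 5x_2 at each vertex:
  (0, 0): z = 0
  (5, 0): z = 45
  (0, 1.25): z = 6.25

The largest value is z = 45, attained at (5, 0).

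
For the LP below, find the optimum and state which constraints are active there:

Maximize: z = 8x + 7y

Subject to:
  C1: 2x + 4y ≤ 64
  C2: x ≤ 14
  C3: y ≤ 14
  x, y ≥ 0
Optimal: x = 14, y = 9
Slack at optimum:
  C1: slack = 0 (binding)
  C2: slack = 0 (binding)
  C3: slack = 5
  x ≥ 0: x = 14
  y ≥ 0: y = 9
Binding constraints: C1, C2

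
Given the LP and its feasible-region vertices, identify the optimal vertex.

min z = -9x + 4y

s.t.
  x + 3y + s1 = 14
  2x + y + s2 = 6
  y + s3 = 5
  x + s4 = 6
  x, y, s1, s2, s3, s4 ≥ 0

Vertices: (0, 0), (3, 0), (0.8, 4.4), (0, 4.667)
Evaluating z = -9x + 4y at each vertex:
  (0, 0): z = 0
  (3, 0): z = -27
  (0.8, 4.4): z = 10.4
  (0, 4.667): z = 18.67

The smallest value is z = -27, attained at (3, 0).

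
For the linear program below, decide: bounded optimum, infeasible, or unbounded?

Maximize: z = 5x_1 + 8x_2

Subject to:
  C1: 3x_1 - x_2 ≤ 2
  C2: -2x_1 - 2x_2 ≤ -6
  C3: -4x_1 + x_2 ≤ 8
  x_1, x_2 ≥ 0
Feasible point: (0, 3) satisfies every constraint, so the LP is feasible.
Direction d = (1, 3): for each constraint row a, a·d ≤ 0 —
  (3)(1) + (-1)(3) = 0 ≤ 0
  (-2)(1) + (-2)(3) = -8 ≤ 0
  (-4)(1) + (1)(3) = -1 ≤ 0
and d ≥ 0, so (0, 3) + t·d stays feasible for every t ≥ 0. Along this ray z = 5x_1 + 8x_2 changes by 29 per unit t, so z → +∞.

Unbounded: there is a feasible ray along which z → +∞.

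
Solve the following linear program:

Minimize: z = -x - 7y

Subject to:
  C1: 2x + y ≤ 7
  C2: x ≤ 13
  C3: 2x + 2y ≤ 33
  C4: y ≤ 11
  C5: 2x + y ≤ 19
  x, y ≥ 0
Each vertex is the intersection of two constraint boundaries that also satisfies all remaining constraints:
  x = 0 and y = 0 → (0, 0)
  2x + y = 7 and y = 0 → (3.5, 0)
  2x + y = 7 and x = 0 → (0, 7)

Evaluating z = -x - 7y at each vertex:
  (0, 0): z = 0
  (3.5, 0): z = -3.5
  (0, 7): z = -49

The minimum is at (0, 7) with z = -49.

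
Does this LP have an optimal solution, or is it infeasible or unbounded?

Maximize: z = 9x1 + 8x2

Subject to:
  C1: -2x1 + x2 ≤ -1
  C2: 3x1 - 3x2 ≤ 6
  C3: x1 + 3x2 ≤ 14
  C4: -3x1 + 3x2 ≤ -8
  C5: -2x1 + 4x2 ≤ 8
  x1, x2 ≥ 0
C2 requires 3x1 - 3x2 ≤ 6, while C4 (-3x1 + 3x2 ≤ -8) is equivalent to 3x1 - 3x2 ≥ 8. Together they would need 8 ≤ 3x1 - 3x2 ≤ 6, which is impossible since 8 > 6. No point satisfies all constraints.

Infeasible — the constraint set is empty.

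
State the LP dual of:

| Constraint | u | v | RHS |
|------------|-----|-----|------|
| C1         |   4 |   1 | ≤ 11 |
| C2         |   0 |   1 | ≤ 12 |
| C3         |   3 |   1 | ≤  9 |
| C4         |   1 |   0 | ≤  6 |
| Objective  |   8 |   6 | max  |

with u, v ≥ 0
Minimize: z = 11y1 + 12y2 + 9y3 + 6y4

Subject to:
  C1: -4y1 - 3y3 - y4 ≤ -8
  C2: -y1 - y2 - y3 ≤ -6
  y1, y2, y3, y4 ≥ 0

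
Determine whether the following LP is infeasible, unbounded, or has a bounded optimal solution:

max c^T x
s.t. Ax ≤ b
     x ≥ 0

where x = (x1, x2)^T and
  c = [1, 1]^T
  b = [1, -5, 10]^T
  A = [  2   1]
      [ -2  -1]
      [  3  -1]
One constraint requires 2x1 + x2 ≤ 1, while the constraint -2x1 - x2 ≤ -5 is equivalent to 2x1 + x2 ≥ 5. Together they would need 5 ≤ 2x1 + x2 ≤ 1, which is impossible since 5 > 1. No point satisfies all constraints.

Infeasible: no point satisfies all constraints simultaneously.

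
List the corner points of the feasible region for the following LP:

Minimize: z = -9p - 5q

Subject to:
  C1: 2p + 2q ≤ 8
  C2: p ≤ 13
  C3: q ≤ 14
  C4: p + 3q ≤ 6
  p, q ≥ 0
Each vertex is the intersection of two constraint boundaries that also satisfies all remaining constraints:
  p = 0 and q = 0 → (0, 0)
  2p + 2q = 8 and q = 0 → (4, 0)
  2p + 2q = 8 and p + 3q = 6 → (3, 1)
  p + 3q = 6 and p = 0 → (0, 2)

Vertices: (0, 0), (4, 0), (3, 1), (0, 2)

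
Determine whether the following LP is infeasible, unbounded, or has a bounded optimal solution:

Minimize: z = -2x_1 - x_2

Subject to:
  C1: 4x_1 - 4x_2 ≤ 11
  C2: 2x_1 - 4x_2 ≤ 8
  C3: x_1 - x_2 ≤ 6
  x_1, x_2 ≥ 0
Feasible point: (0, 0) satisfies every constraint, so the LP is feasible.
Direction d = (0, 1): for each constraint row a, a·d ≤ 0 —
  (4)(0) + (-4)(1) = -4 ≤ 0
  (2)(0) + (-4)(1) = -4 ≤ 0
  (1)(0) + (-1)(1) = -1 ≤ 0
and d ≥ 0, so (0, 0) + t·d stays feasible for every t ≥ 0. Along this ray z = -2x_1 - x_2 changes by -1 per unit t, so z → −∞.

Unbounded — the objective can decrease without bound over the feasible region.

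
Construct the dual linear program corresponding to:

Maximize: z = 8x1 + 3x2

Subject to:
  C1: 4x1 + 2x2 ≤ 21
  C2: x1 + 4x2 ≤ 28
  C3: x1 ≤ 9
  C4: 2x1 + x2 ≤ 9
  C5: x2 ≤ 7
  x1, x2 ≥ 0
Minimize: z = 21y1 + 28y2 + 9y3 + 9y4 + 7y5

Subject to:
  C1: -4y1 - y2 - y3 - 2y4 ≤ -8
  C2: -2y1 - 4y2 - y4 - y5 ≤ -3
  y1, y2, y3, y4, y5 ≥ 0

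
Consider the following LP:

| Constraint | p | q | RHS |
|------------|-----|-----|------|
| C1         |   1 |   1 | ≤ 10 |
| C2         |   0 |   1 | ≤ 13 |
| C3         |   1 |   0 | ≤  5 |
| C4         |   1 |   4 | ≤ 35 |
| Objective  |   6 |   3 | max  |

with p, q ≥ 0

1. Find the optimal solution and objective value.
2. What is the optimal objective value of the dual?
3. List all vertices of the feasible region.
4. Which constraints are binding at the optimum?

1. p = 5, q = 5, z = 45
2. 45 (by strong duality, equal to the primal optimum)
3. (0, 0), (5, 0), (5, 5), (1.667, 8.333), (0, 8.75)
4. C1, C3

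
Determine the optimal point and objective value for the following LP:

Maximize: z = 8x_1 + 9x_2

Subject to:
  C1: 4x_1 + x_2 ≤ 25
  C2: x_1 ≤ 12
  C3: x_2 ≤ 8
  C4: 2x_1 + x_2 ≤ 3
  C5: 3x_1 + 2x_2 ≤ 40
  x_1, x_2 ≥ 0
x_1 = 0, x_2 = 3, z = 27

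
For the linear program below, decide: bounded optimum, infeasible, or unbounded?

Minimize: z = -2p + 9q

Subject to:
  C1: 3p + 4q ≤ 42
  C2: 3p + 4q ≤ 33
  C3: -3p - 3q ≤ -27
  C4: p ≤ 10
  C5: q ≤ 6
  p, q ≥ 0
The point (10, 0) satisfies every constraint, so the LP is feasible; the constraints give p ≤ 10 and q ≤ 6, which with p, q ≥ 0 keep the feasible region inside a bounded box. A feasible, bounded LP attains a finite optimum at a vertex.

The LP has an optimal solution: (10, 0) with z = -20.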